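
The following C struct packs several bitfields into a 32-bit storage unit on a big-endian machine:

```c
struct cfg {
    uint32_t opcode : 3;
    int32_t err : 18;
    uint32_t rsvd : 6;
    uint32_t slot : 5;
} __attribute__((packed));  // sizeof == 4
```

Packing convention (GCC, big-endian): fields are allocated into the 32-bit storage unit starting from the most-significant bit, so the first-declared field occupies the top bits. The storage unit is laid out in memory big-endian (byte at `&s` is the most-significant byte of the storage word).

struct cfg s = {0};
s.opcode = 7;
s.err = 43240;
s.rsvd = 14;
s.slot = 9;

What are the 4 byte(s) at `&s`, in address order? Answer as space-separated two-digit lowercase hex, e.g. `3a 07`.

e5 47 41 c9

opcode:3 = 7 → 0x7 << 29 → word 0xe0000000
err:18 = 43240 → 0xa8e8 << 11 → word 0xe5474000
rsvd:6 = 14 → 0xe << 5 → word 0xe54741c0
slot:5 = 9 → 0x9 << 0 → word 0xe54741c9
word = 0xe54741c9 → big-endian bytes:
  [0]=0xe5  [1]=0x47  [2]=0x41  [3]=0xc9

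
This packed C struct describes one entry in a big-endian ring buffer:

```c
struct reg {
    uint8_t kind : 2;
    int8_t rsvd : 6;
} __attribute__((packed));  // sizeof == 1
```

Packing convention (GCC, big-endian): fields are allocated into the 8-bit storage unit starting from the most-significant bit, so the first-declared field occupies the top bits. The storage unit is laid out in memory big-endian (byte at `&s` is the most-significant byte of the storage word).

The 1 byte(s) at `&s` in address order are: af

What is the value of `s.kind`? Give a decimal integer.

2

[0]=0xaf (big-endian) → word 0xaf
kind [6+:2] = (word>>6) & 0x3 = 2  ←
rsvd [0+:6] = (word>>0) & 0x3f = 47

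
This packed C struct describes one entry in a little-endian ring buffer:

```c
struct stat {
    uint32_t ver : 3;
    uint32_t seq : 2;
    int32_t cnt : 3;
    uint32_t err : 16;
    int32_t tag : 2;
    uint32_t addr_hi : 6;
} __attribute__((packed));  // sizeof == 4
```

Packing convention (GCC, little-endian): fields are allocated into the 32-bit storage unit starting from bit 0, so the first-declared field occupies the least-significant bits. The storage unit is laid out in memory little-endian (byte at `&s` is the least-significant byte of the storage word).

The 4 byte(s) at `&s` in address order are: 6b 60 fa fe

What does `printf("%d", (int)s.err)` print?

64096

[0]=0x6b [1]=0x60 [2]=0xfa [3]=0xfe (little-endian) → word 0xfefa606b
ver:3 @ bit 0 → (0xfefa606b>>0)&0x7 = 0x3
seq:2 @ bit 3 → (0xfefa606b>>3)&0x3 = 0x1
cnt:3 @ bit 5 → (0xfefa606b>>5)&0x7 = 0x3
err:16 @ bit 8 → (0xfefa606b>>8)&0xffff = 0xfa60  ←
tag:2 @ bit 24 → (0xfefa606b>>24)&0x3 = 0x2
addr_hi:6 @ bit 26 → (0xfefa606b>>26)&0x3f = 0x3f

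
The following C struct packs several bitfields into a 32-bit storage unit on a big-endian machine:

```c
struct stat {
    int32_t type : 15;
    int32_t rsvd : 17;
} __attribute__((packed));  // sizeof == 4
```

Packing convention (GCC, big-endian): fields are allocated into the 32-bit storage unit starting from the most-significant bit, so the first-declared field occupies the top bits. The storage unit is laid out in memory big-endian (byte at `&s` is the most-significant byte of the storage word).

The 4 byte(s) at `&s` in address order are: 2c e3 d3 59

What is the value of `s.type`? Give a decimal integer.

[0]=0x2c [1]=0xe3 [2]=0xd3 [3]=0x59 (big-endian) → word 0x2ce3d359
type:15 @ bit 17 → (0x2ce3d359>>17)&0x7fff = 0x1671  ←
rsvd:17 @ bit 0 → (0x2ce3d359>>0)&0x1ffff = 0x1d359
type signed 15b, MSB=0: value = 5745

5745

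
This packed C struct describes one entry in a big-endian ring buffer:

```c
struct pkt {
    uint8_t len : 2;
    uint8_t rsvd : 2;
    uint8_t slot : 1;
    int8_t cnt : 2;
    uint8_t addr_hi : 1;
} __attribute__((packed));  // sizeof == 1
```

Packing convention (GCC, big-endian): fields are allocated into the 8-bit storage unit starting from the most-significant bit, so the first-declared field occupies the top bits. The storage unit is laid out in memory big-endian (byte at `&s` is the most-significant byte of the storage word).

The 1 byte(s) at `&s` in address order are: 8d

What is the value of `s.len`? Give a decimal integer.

2

[0]=0x8d (big-endian) → word 0x8d
len [6+:2] = (word>>6) & 0x3 = 2  ←
rsvd [4+:2] = (word>>4) & 0x3 = 0
slot [3+:1] = (word>>3) & 0x1 = 1
cnt [1+:2] = (word>>1) & 0x3 = 2
addr_hi [0+:1] = (word>>0) & 0x1 = 1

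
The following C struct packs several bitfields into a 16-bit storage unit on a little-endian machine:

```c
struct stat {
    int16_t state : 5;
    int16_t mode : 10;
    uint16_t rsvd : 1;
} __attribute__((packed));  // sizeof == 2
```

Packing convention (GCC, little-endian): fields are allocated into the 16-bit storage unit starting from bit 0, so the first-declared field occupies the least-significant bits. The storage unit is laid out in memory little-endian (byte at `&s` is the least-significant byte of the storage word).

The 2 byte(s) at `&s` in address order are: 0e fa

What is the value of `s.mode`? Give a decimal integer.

[0]=0x0e [1]=0xfa (little-endian) → word 0xfa0e
state:5 @ bit 0 → (0xfa0e>>0)&0x1f = 0xe
mode:10 @ bit 5 → (0xfa0e>>5)&0x3ff = 0x3d0  ←
rsvd:1 @ bit 15 → (0xfa0e>>15)&0x1 = 0x1
mode signed 10b, MSB=1: 976 - 1024 = -48

-48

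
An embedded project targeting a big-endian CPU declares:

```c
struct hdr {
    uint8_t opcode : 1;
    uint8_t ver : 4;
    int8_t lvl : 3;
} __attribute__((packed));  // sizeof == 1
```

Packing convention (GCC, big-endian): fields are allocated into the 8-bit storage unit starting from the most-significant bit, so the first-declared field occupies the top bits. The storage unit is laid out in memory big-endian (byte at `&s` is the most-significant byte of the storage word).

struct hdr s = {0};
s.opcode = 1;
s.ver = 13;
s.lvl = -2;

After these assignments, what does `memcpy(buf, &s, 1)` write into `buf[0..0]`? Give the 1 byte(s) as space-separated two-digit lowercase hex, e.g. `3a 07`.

opcode:1 = 1 → 0x1 << 7 → word 0x80
ver:4 = 13 → 0xd << 3 → word 0xe8
lvl:3 = -2 → 0x6 << 0 → word 0xee
word = 0xee → big-endian bytes:
  [0]=0xee

ee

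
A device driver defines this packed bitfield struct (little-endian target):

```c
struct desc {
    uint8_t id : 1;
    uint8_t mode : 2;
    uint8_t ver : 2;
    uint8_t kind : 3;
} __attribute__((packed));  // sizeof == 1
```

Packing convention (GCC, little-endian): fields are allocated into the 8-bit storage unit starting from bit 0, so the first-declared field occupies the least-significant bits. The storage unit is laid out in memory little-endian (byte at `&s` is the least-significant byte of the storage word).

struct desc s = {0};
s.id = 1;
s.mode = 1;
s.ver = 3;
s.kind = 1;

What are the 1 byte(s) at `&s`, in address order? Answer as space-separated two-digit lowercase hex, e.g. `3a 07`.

3b

[0+:1] id=1 & 0x1 = 0x1; word=0x01
[1+:2] mode=1 & 0x3 = 0x1; word=0x03
[3+:2] ver=3 & 0x3 = 0x3; word=0x1b
[5+:3] kind=1 & 0x7 = 0x1; word=0x3b
word = 0x3b → little-endian bytes:
  [0]=0x3b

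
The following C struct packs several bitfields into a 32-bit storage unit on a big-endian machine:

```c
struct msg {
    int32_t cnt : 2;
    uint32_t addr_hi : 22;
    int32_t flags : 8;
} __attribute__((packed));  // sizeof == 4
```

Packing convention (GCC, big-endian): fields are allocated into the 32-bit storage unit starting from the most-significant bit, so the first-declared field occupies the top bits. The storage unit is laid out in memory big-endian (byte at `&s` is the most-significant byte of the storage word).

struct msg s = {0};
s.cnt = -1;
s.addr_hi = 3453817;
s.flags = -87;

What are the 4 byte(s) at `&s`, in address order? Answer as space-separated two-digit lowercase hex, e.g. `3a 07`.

[30+:2] cnt=-1 & 0x3 = 0x3; word=0xc0000000
[8+:22] addr_hi=3453817 & 0x3fffff = 0x34b379; word=0xf4b37900
[0+:8] flags=-87 & 0xff = 0xa9; word=0xf4b379a9
word = 0xf4b379a9 → big-endian bytes:
  [0]=0xf4  [1]=0xb3  [2]=0x79  [3]=0xa9

f4 b3 79 a9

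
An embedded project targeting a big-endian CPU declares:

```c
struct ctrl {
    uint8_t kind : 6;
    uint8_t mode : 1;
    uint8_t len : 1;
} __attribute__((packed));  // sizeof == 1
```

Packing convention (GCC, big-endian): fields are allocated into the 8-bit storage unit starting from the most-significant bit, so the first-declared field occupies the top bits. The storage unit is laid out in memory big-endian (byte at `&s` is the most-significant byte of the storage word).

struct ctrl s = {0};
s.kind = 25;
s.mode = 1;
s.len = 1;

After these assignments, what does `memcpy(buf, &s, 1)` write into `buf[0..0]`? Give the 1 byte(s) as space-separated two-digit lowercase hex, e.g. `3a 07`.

kind (6b) val=25 bits=0x19 at bit 2: 0x64
mode (1b) val=1 bits=0x1 at bit 1: 0x66
len (1b) val=1 bits=0x1 at bit 0: 0x67
word = 0x67 → big-endian bytes:
  [0]=0x67

67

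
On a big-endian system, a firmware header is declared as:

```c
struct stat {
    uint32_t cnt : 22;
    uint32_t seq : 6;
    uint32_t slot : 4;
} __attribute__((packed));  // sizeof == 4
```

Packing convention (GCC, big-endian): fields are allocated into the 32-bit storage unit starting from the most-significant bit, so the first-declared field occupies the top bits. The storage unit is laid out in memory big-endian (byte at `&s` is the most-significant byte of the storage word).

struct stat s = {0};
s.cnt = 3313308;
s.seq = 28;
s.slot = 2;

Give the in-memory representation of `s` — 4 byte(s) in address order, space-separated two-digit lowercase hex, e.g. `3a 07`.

ca 3a 71 c2

cnt (22b) val=3313308 bits=0x328e9c at bit 10: 0xca3a7000
seq (6b) val=28 bits=0x1c at bit 4: 0xca3a71c0
slot (4b) val=2 bits=0x2 at bit 0: 0xca3a71c2
word = 0xca3a71c2 → big-endian bytes:
  [0]=0xca  [1]=0x3a  [2]=0x71  [3]=0xc2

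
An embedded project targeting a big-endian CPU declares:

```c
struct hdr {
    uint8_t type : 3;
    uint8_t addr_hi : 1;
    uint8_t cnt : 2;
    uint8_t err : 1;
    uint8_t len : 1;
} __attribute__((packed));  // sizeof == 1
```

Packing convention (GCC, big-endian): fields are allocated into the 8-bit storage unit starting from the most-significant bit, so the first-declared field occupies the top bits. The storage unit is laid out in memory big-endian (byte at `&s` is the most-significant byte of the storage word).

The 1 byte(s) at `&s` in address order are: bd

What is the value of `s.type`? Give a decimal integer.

[0]=0xbd (big-endian) → word 0xbd
type [5+:3] = (word>>5) & 0x7 = 5  ←
addr_hi [4+:1] = (word>>4) & 0x1 = 1
cnt [2+:2] = (word>>2) & 0x3 = 3
err [1+:1] = (word>>1) & 0x1 = 0
len [0+:1] = (word>>0) & 0x1 = 1

5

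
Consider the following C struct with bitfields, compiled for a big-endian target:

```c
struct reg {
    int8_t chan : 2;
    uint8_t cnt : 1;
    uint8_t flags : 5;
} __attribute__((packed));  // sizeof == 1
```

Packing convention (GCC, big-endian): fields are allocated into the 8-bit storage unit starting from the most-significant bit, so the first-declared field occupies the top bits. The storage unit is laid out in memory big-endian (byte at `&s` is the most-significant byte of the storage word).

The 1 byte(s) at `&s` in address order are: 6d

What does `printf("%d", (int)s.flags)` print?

13

[0]=0x6d (big-endian) → word 0x6d
chan:2 @ bit 6 → (0x6d>>6)&0x3 = 0x1
cnt:1 @ bit 5 → (0x6d>>5)&0x1 = 0x1
flags:5 @ bit 0 → (0x6d>>0)&0x1f = 0xd  ←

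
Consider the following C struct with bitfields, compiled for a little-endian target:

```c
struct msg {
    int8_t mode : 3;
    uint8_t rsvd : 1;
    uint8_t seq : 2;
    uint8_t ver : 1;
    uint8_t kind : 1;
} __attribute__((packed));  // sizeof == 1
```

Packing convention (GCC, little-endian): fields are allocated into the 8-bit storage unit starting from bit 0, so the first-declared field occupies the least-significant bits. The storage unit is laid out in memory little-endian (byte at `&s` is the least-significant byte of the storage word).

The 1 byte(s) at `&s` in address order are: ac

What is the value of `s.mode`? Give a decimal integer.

-4

[0]=0xac (little-endian) → word 0xac
mode:3 @ bit 0 → (0xac>>0)&0x7 = 0x4  ←
rsvd:1 @ bit 3 → (0xac>>3)&0x1 = 0x1
seq:2 @ bit 4 → (0xac>>4)&0x3 = 0x2
ver:1 @ bit 6 → (0xac>>6)&0x1 = 0x0
kind:1 @ bit 7 → (0xac>>7)&0x1 = 0x1
mode signed 3b, MSB=1: 4 - 8 = -4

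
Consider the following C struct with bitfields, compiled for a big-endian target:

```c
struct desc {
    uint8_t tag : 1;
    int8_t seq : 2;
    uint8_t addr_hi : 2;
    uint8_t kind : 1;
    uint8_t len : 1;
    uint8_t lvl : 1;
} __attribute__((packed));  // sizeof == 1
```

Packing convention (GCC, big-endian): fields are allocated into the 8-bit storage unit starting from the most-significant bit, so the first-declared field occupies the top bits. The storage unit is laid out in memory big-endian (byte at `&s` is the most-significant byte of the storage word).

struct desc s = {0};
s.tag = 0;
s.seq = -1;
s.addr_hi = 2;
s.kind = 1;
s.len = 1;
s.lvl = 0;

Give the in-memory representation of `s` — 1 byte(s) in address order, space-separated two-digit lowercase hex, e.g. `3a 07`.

[7+:1] tag=0 & 0x1 = 0x0; word=0x00
[5+:2] seq=-1 & 0x3 = 0x3; word=0x60
[3+:2] addr_hi=2 & 0x3 = 0x2; word=0x70
[2+:1] kind=1 & 0x1 = 0x1; word=0x74
[1+:1] len=1 & 0x1 = 0x1; word=0x76
[0+:1] lvl=0 & 0x1 = 0x0; word=0x76
word = 0x76 → big-endian bytes:
  [0]=0x76

76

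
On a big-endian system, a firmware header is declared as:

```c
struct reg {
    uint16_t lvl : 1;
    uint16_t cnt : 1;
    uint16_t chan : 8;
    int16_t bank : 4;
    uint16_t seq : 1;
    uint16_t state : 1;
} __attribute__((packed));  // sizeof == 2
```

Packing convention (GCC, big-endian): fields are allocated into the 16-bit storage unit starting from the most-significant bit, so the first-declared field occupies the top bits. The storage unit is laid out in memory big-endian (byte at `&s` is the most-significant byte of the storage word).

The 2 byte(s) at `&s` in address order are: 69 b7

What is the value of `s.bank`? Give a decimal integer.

-3

[0]=0x69 [1]=0xb7 (big-endian) → word 0x69b7
lvl:1 @ bit 15 → (0x69b7>>15)&0x1 = 0x0
cnt:1 @ bit 14 → (0x69b7>>14)&0x1 = 0x1
chan:8 @ bit 6 → (0x69b7>>6)&0xff = 0xa6
bank:4 @ bit 2 → (0x69b7>>2)&0xf = 0xd  ←
seq:1 @ bit 1 → (0x69b7>>1)&0x1 = 0x1
state:1 @ bit 0 → (0x69b7>>0)&0x1 = 0x1
bank signed 4b, MSB=1: 13 - 16 = -3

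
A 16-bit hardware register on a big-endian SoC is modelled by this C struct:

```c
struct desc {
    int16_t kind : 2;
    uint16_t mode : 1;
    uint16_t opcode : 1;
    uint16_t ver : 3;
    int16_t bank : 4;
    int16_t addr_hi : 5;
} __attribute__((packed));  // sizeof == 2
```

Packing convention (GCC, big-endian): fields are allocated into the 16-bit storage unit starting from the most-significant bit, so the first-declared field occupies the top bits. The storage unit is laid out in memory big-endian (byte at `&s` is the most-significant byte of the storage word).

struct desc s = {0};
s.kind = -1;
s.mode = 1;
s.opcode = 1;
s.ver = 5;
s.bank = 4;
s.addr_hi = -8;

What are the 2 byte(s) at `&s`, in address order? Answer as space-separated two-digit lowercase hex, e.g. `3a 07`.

[14+:2] kind=-1 & 0x3 = 0x3; word=0xc000
[13+:1] mode=1 & 0x1 = 0x1; word=0xe000
[12+:1] opcode=1 & 0x1 = 0x1; word=0xf000
[9+:3] ver=5 & 0x7 = 0x5; word=0xfa00
[5+:4] bank=4 & 0xf = 0x4; word=0xfa80
[0+:5] addr_hi=-8 & 0x1f = 0x18; word=0xfa98
word = 0xfa98 → big-endian bytes:
  [0]=0xfa  [1]=0x98

fa 98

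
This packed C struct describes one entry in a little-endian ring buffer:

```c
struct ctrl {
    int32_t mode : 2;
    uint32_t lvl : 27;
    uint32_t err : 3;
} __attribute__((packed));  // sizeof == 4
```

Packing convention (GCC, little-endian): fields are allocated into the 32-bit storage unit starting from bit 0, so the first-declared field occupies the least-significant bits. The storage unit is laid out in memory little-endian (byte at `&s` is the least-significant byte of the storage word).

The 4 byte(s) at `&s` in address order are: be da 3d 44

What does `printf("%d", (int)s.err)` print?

[0]=0xbe [1]=0xda [2]=0x3d [3]=0x44 (little-endian) → word 0x443ddabe
mode:2 @ bit 0 → (0x443ddabe>>0)&0x3 = 0x2
lvl:27 @ bit 2 → (0x443ddabe>>2)&0x7ffffff = 0x10f76af
err:3 @ bit 29 → (0x443ddabe>>29)&0x7 = 0x2  ←

2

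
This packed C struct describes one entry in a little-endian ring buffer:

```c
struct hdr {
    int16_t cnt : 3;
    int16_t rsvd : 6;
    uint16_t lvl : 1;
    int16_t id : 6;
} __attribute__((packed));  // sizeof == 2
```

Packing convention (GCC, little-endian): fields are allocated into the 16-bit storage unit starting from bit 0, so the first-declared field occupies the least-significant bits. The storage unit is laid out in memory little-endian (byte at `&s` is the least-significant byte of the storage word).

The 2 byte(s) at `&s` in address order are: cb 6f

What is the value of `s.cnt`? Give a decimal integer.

3

[0]=0xcb [1]=0x6f (little-endian) → word 0x6fcb
cnt [0+:3] = (word>>0) & 0x7 = 3  ←
rsvd [3+:6] = (word>>3) & 0x3f = 57
lvl [9+:1] = (word>>9) & 0x1 = 1
id [10+:6] = (word>>10) & 0x3f = 27
cnt signed 3b, MSB=0: value = 3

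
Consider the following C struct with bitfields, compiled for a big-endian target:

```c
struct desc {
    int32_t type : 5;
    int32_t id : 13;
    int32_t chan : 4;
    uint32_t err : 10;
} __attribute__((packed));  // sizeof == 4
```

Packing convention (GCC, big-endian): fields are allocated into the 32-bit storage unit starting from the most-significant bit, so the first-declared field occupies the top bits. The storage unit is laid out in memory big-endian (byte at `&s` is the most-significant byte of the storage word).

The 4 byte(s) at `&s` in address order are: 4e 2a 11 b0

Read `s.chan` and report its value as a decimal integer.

4

[0]=0x4e [1]=0x2a [2]=0x11 [3]=0xb0 (big-endian) → word 0x4e2a11b0
type [27+:5] = (word>>27) & 0x1f = 9
id [14+:13] = (word>>14) & 0x1fff = 6312
chan [10+:4] = (word>>10) & 0xf = 4  ←
err [0+:10] = (word>>0) & 0x3ff = 432
chan signed 4b, MSB=0: value = 4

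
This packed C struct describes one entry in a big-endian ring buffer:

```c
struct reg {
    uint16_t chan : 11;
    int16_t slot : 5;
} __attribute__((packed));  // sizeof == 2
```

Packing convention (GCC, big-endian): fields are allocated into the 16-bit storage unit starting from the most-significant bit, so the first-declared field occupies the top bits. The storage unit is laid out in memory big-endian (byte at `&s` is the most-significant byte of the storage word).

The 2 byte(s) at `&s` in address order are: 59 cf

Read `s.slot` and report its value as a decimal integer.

[0]=0x59 [1]=0xcf (big-endian) → word 0x59cf
chan:11 @ bit 5 → (0x59cf>>5)&0x7ff = 0x2ce
slot:5 @ bit 0 → (0x59cf>>0)&0x1f = 0xf  ←
slot signed 5b, MSB=0: value = 15

15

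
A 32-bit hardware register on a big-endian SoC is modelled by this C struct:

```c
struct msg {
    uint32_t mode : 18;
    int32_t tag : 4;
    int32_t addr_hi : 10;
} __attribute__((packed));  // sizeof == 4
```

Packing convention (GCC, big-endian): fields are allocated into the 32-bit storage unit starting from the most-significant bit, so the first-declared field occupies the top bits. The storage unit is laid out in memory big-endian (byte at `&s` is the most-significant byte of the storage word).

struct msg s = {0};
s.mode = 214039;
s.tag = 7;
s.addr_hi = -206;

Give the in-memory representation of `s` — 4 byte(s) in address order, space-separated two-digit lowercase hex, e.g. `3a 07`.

mode:18 = 214039 → 0x34417 << 14 → word 0xd105c000
tag:4 = 7 → 0x7 << 10 → word 0xd105dc00
addr_hi:10 = -206 → 0x332 << 0 → word 0xd105df32
word = 0xd105df32 → big-endian bytes:
  [0]=0xd1  [1]=0x05  [2]=0xdf  [3]=0x32

d1 05 df 32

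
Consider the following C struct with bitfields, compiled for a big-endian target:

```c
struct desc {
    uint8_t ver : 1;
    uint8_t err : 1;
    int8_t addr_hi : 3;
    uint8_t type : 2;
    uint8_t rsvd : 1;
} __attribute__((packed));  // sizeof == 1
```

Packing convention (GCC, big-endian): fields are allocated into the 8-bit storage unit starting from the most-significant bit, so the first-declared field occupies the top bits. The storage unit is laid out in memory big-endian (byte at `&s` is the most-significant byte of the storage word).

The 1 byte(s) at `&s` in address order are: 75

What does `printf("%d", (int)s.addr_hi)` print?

-2

[0]=0x75 (big-endian) → word 0x75
ver [7+:1] = (word>>7) & 0x1 = 0
err [6+:1] = (word>>6) & 0x1 = 1
addr_hi [3+:3] = (word>>3) & 0x7 = 6  ←
type [1+:2] = (word>>1) & 0x3 = 2
rsvd [0+:1] = (word>>0) & 0x1 = 1
addr_hi signed 3b, MSB=1: 6 - 8 = -2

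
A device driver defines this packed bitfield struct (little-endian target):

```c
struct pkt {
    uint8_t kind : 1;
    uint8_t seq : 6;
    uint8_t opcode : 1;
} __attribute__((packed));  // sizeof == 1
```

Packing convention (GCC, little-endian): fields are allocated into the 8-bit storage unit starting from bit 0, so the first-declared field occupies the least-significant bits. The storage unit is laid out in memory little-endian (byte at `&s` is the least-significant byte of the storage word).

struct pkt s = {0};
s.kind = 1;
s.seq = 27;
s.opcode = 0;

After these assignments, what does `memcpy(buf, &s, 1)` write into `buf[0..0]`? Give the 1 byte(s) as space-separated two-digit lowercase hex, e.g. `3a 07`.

[0+:1] kind=1 & 0x1 = 0x1; word=0x01
[1+:6] seq=27 & 0x3f = 0x1b; word=0x37
[7+:1] opcode=0 & 0x1 = 0x0; word=0x37
word = 0x37 → little-endian bytes:
  [0]=0x37

37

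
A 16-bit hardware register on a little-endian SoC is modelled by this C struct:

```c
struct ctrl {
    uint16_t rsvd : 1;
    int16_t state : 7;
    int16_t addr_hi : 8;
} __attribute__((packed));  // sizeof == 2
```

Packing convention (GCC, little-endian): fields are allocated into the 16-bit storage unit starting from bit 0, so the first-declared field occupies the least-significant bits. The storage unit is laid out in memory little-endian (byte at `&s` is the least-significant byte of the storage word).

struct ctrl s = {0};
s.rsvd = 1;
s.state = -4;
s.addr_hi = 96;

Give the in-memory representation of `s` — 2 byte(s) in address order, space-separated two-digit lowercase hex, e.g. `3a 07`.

f9 60

rsvd:1 = 1 → 0x1 << 0 → word 0x0001
state:7 = -4 → 0x7c << 1 → word 0x00f9
addr_hi:8 = 96 → 0x60 << 8 → word 0x60f9
word = 0x60f9 → little-endian bytes:
  [0]=0xf9  [1]=0x60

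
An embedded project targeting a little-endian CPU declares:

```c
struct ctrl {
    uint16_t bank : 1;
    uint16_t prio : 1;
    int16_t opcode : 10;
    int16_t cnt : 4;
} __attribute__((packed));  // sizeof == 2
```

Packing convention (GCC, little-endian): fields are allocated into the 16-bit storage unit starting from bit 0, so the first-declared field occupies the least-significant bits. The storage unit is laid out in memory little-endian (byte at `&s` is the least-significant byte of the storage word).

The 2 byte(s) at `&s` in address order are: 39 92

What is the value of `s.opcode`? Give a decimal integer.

[0]=0x39 [1]=0x92 (little-endian) → word 0x9239
bank [0+:1] = (word>>0) & 0x1 = 1
prio [1+:1] = (word>>1) & 0x1 = 0
opcode [2+:10] = (word>>2) & 0x3ff = 142  ←
cnt [12+:4] = (word>>12) & 0xf = 9
opcode signed 10b, MSB=0: value = 142

142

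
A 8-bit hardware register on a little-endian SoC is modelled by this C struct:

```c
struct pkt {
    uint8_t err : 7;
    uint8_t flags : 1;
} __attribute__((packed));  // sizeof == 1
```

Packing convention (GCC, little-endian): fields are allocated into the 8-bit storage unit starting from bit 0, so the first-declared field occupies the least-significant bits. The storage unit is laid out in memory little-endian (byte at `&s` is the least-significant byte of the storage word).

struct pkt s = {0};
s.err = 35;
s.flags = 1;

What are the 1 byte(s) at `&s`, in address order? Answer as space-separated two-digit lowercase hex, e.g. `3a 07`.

err (7b) val=35 bits=0x23 at bit 0: 0x23
flags (1b) val=1 bits=0x1 at bit 7: 0xa3
word = 0xa3 → little-endian bytes:
  [0]=0xa3

a3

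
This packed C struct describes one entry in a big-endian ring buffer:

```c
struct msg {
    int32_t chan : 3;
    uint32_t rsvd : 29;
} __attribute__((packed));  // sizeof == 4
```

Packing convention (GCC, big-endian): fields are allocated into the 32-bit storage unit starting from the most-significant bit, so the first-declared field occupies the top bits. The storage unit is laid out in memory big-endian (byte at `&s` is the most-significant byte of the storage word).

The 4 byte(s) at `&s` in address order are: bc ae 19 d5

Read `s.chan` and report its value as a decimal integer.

[0]=0xbc [1]=0xae [2]=0x19 [3]=0xd5 (big-endian) → word 0xbcae19d5
chan:3 @ bit 29 → (0xbcae19d5>>29)&0x7 = 0x5  ←
rsvd:29 @ bit 0 → (0xbcae19d5>>0)&0x1fffffff = 0x1cae19d5
chan signed 3b, MSB=1: 5 - 8 = -3

-3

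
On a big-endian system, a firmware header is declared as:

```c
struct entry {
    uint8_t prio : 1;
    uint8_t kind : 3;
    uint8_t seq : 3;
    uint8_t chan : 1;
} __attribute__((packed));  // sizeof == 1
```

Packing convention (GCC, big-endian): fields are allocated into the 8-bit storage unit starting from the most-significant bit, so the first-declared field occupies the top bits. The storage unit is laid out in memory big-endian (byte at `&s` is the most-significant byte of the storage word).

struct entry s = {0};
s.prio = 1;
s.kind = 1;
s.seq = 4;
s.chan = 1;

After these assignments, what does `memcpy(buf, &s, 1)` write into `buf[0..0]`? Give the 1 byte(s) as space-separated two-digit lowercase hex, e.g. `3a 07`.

[7+:1] prio=1 & 0x1 = 0x1; word=0x80
[4+:3] kind=1 & 0x7 = 0x1; word=0x90
[1+:3] seq=4 & 0x7 = 0x4; word=0x98
[0+:1] chan=1 & 0x1 = 0x1; word=0x99
word = 0x99 → big-endian bytes:
  [0]=0x99

99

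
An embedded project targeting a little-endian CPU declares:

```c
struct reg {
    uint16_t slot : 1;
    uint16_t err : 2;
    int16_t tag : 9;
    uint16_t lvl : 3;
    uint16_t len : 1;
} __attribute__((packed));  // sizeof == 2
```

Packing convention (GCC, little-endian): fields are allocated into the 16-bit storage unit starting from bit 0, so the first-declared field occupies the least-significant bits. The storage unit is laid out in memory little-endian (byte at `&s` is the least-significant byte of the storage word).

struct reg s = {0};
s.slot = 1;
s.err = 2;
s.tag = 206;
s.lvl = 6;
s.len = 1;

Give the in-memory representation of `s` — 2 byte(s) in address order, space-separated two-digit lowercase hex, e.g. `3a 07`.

75 e6

[0+:1] slot=1 & 0x1 = 0x1; word=0x0001
[1+:2] err=2 & 0x3 = 0x2; word=0x0005
[3+:9] tag=206 & 0x1ff = 0xce; word=0x0675
[12+:3] lvl=6 & 0x7 = 0x6; word=0x6675
[15+:1] len=1 & 0x1 = 0x1; word=0xe675
word = 0xe675 → little-endian bytes:
  [0]=0x75  [1]=0xe6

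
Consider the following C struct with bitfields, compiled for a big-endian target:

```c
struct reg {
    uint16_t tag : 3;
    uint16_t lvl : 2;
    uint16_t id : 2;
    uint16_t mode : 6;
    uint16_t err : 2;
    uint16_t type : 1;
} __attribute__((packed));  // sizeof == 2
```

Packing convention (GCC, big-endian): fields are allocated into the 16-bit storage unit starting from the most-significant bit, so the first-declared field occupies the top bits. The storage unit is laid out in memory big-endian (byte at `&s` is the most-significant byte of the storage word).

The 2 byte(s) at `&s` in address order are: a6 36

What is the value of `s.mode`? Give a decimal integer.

6

[0]=0xa6 [1]=0x36 (big-endian) → word 0xa636
tag:3 @ bit 13 → (0xa636>>13)&0x7 = 0x5
lvl:2 @ bit 11 → (0xa636>>11)&0x3 = 0x0
id:2 @ bit 9 → (0xa636>>9)&0x3 = 0x3
mode:6 @ bit 3 → (0xa636>>3)&0x3f = 0x6  ←
err:2 @ bit 1 → (0xa636>>1)&0x3 = 0x3
type:1 @ bit 0 → (0xa636>>0)&0x1 = 0x0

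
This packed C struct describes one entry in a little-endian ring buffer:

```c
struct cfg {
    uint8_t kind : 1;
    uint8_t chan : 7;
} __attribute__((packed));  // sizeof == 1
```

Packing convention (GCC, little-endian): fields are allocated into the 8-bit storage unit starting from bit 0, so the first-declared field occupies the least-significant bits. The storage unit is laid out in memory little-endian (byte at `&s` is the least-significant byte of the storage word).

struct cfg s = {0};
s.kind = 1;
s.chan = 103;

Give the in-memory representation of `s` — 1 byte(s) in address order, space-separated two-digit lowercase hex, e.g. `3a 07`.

kind (1b) val=1 bits=0x1 at bit 0: 0x01
chan (7b) val=103 bits=0x67 at bit 1: 0xcf
word = 0xcf → little-endian bytes:
  [0]=0xcf

cf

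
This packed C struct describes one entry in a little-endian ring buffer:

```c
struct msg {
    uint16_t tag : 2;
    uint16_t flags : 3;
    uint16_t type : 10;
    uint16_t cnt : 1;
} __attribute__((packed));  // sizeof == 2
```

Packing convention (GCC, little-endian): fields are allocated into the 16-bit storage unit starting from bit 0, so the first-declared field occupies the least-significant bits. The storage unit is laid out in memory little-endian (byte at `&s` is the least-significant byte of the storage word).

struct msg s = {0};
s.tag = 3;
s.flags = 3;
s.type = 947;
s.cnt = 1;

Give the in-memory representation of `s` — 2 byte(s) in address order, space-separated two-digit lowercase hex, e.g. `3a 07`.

6f f6

[0+:2] tag=3 & 0x3 = 0x3; word=0x0003
[2+:3] flags=3 & 0x7 = 0x3; word=0x000f
[5+:10] type=947 & 0x3ff = 0x3b3; word=0x766f
[15+:1] cnt=1 & 0x1 = 0x1; word=0xf66f
word = 0xf66f → little-endian bytes:
  [0]=0x6f  [1]=0xf6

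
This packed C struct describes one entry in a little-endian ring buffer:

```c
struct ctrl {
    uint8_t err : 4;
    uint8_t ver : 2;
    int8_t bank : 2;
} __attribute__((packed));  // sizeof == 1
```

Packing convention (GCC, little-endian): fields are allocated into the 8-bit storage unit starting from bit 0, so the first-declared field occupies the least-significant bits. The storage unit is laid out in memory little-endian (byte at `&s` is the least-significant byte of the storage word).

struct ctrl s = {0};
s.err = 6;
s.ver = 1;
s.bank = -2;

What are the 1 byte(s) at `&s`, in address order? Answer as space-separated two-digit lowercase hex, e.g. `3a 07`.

err (4b) val=6 bits=0x6 at bit 0: 0x06
ver (2b) val=1 bits=0x1 at bit 4: 0x16
bank (2b) val=-2 bits=0x2 at bit 6: 0x96
word = 0x96 → little-endian bytes:
  [0]=0x96

96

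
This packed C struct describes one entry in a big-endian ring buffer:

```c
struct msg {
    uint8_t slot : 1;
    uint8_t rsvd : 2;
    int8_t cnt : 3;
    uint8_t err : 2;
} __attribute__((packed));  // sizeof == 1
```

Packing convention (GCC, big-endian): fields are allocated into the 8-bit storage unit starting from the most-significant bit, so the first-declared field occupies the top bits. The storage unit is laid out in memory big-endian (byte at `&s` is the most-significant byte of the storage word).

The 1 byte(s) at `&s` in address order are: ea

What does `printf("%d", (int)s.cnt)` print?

[0]=0xea (big-endian) → word 0xea
slot:1 @ bit 7 → (0xea>>7)&0x1 = 0x1
rsvd:2 @ bit 5 → (0xea>>5)&0x3 = 0x3
cnt:3 @ bit 2 → (0xea>>2)&0x7 = 0x2  ←
err:2 @ bit 0 → (0xea>>0)&0x3 = 0x2
cnt signed 3b, MSB=0: value = 2

2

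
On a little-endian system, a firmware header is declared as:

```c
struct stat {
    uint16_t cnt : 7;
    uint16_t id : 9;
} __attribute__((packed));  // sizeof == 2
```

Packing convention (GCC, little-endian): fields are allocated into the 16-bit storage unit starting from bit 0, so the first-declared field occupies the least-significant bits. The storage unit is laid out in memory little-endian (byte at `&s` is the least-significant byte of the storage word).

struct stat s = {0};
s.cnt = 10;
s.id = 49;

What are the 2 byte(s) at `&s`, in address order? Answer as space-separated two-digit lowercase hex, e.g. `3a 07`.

cnt:7 = 10 → 0xa << 0 → word 0x000a
id:9 = 49 → 0x31 << 7 → word 0x188a
word = 0x188a → little-endian bytes:
  [0]=0x8a  [1]=0x18

8a 18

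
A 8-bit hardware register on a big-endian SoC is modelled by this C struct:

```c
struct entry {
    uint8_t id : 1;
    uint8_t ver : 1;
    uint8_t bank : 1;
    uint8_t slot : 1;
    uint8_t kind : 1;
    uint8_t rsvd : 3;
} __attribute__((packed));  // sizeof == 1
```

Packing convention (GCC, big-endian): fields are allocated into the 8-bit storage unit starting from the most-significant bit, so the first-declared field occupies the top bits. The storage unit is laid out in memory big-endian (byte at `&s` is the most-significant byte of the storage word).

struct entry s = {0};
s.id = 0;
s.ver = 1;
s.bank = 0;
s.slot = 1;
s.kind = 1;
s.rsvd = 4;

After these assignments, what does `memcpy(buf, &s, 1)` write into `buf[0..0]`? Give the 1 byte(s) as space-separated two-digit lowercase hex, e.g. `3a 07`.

id:1 = 0 → 0x0 << 7 → word 0x00
ver:1 = 1 → 0x1 << 6 → word 0x40
bank:1 = 0 → 0x0 << 5 → word 0x40
slot:1 = 1 → 0x1 << 4 → word 0x50
kind:1 = 1 → 0x1 << 3 → word 0x58
rsvd:3 = 4 → 0x4 << 0 → word 0x5c
word = 0x5c → big-endian bytes:
  [0]=0x5c

5c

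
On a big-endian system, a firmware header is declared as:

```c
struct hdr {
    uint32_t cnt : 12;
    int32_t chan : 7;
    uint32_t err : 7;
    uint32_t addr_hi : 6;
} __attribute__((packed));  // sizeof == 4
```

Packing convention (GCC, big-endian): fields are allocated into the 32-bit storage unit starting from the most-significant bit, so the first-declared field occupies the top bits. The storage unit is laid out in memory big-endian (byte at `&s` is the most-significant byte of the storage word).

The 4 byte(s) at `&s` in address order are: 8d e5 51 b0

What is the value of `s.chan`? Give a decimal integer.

[0]=0x8d [1]=0xe5 [2]=0x51 [3]=0xb0 (big-endian) → word 0x8de551b0
cnt [20+:12] = (word>>20) & 0xfff = 2270
chan [13+:7] = (word>>13) & 0x7f = 42  ←
err [6+:7] = (word>>6) & 0x7f = 70
addr_hi [0+:6] = (word>>0) & 0x3f = 48
chan signed 7b, MSB=0: value = 42

42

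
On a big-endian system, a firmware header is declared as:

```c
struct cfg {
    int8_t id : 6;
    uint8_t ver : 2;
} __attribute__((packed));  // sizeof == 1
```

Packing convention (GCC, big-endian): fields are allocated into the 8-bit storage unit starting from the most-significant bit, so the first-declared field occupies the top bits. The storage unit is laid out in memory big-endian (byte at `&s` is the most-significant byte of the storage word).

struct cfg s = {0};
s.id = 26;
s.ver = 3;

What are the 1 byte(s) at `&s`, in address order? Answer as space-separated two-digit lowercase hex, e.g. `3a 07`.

id:6 = 26 → 0x1a << 2 → word 0x68
ver:2 = 3 → 0x3 << 0 → word 0x6b
word = 0x6b → big-endian bytes:
  [0]=0x6b

6b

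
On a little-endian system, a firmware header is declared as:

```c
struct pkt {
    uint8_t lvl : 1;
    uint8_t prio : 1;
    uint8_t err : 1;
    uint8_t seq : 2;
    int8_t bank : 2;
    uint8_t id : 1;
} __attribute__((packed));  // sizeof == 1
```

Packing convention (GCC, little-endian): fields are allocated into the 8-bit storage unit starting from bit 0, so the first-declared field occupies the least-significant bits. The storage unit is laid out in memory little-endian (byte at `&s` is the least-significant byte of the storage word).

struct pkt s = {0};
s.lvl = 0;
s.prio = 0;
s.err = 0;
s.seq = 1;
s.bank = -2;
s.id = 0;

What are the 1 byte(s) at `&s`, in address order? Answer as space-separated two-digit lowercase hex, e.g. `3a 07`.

48

lvl (1b) val=0 bits=0x0 at bit 0: 0x00
prio (1b) val=0 bits=0x0 at bit 1: 0x00
err (1b) val=0 bits=0x0 at bit 2: 0x00
seq (2b) val=1 bits=0x1 at bit 3: 0x08
bank (2b) val=-2 bits=0x2 at bit 5: 0x48
id (1b) val=0 bits=0x0 at bit 7: 0x48
word = 0x48 → little-endian bytes:
  [0]=0x48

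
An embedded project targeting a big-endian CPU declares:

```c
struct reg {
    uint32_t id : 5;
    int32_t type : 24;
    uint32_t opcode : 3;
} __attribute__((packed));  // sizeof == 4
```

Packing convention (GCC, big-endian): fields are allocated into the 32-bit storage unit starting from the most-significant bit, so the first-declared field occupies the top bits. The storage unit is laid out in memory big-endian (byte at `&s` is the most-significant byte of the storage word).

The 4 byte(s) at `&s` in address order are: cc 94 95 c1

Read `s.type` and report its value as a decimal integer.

[0]=0xcc [1]=0x94 [2]=0x95 [3]=0xc1 (big-endian) → word 0xcc9495c1
id [27+:5] = (word>>27) & 0x1f = 25
type [3+:24] = (word>>3) & 0xffffff = 9605816  ←
opcode [0+:3] = (word>>0) & 0x7 = 1
type signed 24b, MSB=1: 9605816 - 16777216 = -7171400

-7171400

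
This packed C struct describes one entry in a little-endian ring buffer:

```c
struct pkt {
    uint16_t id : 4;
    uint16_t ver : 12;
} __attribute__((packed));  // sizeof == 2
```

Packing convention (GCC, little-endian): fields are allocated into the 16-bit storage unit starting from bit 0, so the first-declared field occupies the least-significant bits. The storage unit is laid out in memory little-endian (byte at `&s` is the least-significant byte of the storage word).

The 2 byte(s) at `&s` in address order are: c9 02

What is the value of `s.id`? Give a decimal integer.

9

[0]=0xc9 [1]=0x02 (little-endian) → word 0x02c9
id:4 @ bit 0 → (0x02c9>>0)&0xf = 0x9  ←
ver:12 @ bit 4 → (0x02c9>>4)&0xfff = 0x2c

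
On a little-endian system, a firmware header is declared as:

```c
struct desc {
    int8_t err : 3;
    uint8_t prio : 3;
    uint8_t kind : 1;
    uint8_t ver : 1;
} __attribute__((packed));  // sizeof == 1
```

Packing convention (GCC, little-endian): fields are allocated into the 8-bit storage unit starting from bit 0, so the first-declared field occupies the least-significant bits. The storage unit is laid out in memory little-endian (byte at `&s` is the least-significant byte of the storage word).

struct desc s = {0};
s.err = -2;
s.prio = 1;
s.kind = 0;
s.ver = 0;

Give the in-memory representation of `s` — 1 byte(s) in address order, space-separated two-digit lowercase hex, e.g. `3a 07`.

[0+:3] err=-2 & 0x7 = 0x6; word=0x06
[3+:3] prio=1 & 0x7 = 0x1; word=0x0e
[6+:1] kind=0 & 0x1 = 0x0; word=0x0e
[7+:1] ver=0 & 0x1 = 0x0; word=0x0e
word = 0x0e → little-endian bytes:
  [0]=0x0e

0e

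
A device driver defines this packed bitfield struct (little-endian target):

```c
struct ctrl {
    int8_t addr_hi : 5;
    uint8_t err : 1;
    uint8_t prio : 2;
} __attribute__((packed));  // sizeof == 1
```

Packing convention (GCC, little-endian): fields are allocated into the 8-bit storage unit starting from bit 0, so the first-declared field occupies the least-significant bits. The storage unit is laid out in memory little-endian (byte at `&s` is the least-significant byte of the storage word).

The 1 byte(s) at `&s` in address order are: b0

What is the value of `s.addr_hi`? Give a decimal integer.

[0]=0xb0 (little-endian) → word 0xb0
addr_hi [0+:5] = (word>>0) & 0x1f = 16  ←
err [5+:1] = (word>>5) & 0x1 = 1
prio [6+:2] = (word>>6) & 0x3 = 2
addr_hi signed 5b, MSB=1: 16 - 32 = -16

-16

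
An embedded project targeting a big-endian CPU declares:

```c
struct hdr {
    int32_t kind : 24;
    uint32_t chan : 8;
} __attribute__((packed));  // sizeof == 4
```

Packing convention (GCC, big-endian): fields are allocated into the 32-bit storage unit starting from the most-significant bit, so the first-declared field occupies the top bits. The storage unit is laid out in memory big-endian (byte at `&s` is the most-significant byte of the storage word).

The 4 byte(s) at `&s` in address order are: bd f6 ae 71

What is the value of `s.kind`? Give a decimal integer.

-4327762

[0]=0xbd [1]=0xf6 [2]=0xae [3]=0x71 (big-endian) → word 0xbdf6ae71
kind:24 @ bit 8 → (0xbdf6ae71>>8)&0xffffff = 0xbdf6ae  ←
chan:8 @ bit 0 → (0xbdf6ae71>>0)&0xff = 0x71
kind signed 24b, MSB=1: 12449454 - 16777216 = -4327762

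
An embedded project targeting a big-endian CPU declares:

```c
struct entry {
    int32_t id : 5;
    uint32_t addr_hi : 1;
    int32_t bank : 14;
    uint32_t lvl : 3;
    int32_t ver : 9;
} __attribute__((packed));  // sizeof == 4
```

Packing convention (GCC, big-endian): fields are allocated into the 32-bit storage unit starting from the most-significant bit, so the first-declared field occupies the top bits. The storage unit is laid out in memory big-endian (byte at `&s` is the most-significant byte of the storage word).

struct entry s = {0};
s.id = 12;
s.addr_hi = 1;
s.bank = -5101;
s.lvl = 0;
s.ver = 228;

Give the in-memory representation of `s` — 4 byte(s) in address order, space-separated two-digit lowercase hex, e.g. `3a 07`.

66 c1 30 e4

[27+:5] id=12 & 0x1f = 0xc; word=0x60000000
[26+:1] addr_hi=1 & 0x1 = 0x1; word=0x64000000
[12+:14] bank=-5101 & 0x3fff = 0x2c13; word=0x66c13000
[9+:3] lvl=0 & 0x7 = 0x0; word=0x66c13000
[0+:9] ver=228 & 0x1ff = 0xe4; word=0x66c130e4
word = 0x66c130e4 → big-endian bytes:
  [0]=0x66  [1]=0xc1  [2]=0x30  [3]=0xe4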